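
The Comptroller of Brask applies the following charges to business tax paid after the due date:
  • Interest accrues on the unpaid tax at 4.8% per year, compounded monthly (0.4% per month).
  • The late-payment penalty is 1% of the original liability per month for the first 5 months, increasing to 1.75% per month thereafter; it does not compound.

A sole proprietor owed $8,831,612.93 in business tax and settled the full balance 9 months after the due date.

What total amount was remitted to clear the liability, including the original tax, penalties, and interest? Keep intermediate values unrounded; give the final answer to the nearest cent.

Penalty, months 1–5: 5 × 1% × $8,831,612.93 = $441,580.65…
Penalty, months 6–9: 4 × 1.75% × $8,831,612.93 = $618,212.91…
Interest: $8,831,612.93 × ((1 + 0.004)^9 − 1) = $8,831,612.93 × 0.0365814… = $323,072.8393…
Total = $8,831,612.93 + $1,059,793.5516 + $323,072.8393… = $10,214,479.32

$10,214,479.32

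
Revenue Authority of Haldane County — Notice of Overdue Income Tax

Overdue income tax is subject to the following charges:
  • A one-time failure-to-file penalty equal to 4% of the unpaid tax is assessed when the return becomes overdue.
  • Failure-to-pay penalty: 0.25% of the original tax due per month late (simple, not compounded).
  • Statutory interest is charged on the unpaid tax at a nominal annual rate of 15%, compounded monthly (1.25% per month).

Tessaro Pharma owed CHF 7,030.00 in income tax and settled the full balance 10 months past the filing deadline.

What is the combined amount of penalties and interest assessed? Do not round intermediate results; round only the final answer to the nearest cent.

CHF 1,386.81

Failure-to-file penalty: 4% × CHF 7,030.00 = CHF 281.20
Failure-to-pay penalty: 10 × 0.25% × CHF 7,030.00 = CHF 175.75
Interest: CHF 7,030.00 × ((1 + 0.0125)^10 − 1) = CHF 7,030.00 × 0.1322708… = CHF 929.8639…
Penalties + interest = CHF 456.9500 + CHF 929.8639… = CHF 1,386.81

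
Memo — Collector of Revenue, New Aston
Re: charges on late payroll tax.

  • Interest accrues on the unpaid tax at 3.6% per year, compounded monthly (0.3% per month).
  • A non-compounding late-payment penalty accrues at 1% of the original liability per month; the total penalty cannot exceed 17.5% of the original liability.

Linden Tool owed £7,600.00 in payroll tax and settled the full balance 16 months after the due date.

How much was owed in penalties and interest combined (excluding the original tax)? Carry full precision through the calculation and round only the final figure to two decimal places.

£1,589.12

Penalty: 16 × 1% × £7,600.00 = £1,216.00 (below the 17.5% cap of £1,330.00)
Interest: £7,600.00 × ((1 + 0.003)^16 − 1) = £7,600.00 × 0.0490953… = £373.1240…
Penalties + interest = £1,216.0000 + £373.1240… = £1,589.12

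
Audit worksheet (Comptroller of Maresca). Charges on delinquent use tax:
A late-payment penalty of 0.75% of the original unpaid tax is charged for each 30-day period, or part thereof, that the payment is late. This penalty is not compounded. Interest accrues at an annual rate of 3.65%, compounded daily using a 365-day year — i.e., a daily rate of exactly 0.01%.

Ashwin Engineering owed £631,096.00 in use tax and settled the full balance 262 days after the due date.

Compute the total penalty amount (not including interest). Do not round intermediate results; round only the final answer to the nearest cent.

Penalty periods: ⌈262/30⌉ = 9; penalty = 9 × 0.75% × £631,096.00 = £42,598.98

£42,598.98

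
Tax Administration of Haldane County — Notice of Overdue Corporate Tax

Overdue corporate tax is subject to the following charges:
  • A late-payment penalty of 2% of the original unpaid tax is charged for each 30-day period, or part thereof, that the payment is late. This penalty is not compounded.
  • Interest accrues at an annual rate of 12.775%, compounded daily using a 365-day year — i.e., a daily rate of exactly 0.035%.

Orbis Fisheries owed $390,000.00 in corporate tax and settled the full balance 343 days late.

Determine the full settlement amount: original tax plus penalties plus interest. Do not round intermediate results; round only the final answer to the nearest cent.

Penalty periods: ⌈343/30⌉ = 12; penalty = 12 × 2% × $390,000.00 = $93,600.00
Interest: $390,000.00 × ((1 + 0.00035)^343 − 1) = $390,000.00 × 0.12752955… = $49,736.5226…
Total = $390,000.00 + $93,600.0000 + $49,736.5226… = $533,336.52

$533,336.52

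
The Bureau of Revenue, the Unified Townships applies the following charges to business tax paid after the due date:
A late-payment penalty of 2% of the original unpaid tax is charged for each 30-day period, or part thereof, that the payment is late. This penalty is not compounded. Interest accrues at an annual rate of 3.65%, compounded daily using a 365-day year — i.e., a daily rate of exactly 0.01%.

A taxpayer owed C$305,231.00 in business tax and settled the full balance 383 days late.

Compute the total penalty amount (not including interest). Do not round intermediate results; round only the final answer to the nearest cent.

C$79,360.06

Penalty periods: ⌈383/30⌉ = 13; penalty = 13 × 2% × C$305,231.00 = C$79,360.06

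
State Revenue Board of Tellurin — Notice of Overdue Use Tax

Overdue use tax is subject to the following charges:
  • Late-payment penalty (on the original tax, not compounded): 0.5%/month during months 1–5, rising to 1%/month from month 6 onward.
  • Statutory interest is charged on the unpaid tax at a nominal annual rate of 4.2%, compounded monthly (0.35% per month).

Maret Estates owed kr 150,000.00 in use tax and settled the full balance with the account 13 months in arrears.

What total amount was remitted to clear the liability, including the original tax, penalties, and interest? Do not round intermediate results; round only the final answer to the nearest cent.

kr 172,720.18

Penalty, months 1–5: 5 × 0.5% × kr 150,000.00 = kr 3,750.00
Penalty, months 6–13: 8 × 1% × kr 150,000.00 = kr 12,000.00
Interest: kr 150,000.00 × ((1 + 0.0035)^13 − 1) = kr 150,000.00 × 0.0464679… = kr 6,970.1805…
Total = kr 150,000.00 + kr 15,750.0000 + kr 6,970.1805… = kr 172,720.18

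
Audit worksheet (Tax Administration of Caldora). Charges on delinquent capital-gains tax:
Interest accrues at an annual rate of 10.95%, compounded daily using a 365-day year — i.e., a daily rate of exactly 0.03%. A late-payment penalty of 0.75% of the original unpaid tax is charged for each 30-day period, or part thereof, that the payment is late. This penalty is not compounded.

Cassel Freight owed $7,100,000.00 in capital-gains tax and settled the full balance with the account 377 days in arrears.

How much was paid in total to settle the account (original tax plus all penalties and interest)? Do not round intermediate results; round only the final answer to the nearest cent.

Penalty periods: ⌈377/30⌉ = 13; penalty = 13 × 0.75% × $7,100,000.00 = $692,250.00
Interest: $7,100,000.00 × ((1 + 0.0003)^377 − 1) = $7,100,000.00 × 0.11972491… = $850,046.8556…
Total = $7,100,000.00 + $692,250.0000 + $850,046.8556… = $8,642,296.86

$8,642,296.86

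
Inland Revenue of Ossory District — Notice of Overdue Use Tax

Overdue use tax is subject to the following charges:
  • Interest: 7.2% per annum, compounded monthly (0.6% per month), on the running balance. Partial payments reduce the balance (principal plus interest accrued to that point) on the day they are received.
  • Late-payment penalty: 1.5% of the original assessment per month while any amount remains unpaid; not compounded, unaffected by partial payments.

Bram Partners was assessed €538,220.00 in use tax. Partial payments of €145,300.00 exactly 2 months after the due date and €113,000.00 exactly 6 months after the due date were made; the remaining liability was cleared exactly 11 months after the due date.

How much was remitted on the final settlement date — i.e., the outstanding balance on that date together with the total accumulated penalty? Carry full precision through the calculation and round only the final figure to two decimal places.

Balance at month 2: €538,220.0000 × (1 + 0.006)^2 = €544,698.0159…
After €145,300.00 payment: €544,698.0159… − €145,300.00 = €399,398.0159…
Balance at month 6: €399,398.0159… × (1 + 0.006)^4 = €409,070.1839…
After €113,000.00 payment: €409,070.1839… − €113,000.00 = €296,070.1839…
Balance at month 11: €296,070.1839… × (1 + 0.006)^5 = €305,059.5161…
Penalty: 11 × 1.5% × €538,220.00 = €88,806.30
Final settlement = outstanding balance + penalty = €305,059.5161… + €88,806.30 = €393,865.82

€393,865.82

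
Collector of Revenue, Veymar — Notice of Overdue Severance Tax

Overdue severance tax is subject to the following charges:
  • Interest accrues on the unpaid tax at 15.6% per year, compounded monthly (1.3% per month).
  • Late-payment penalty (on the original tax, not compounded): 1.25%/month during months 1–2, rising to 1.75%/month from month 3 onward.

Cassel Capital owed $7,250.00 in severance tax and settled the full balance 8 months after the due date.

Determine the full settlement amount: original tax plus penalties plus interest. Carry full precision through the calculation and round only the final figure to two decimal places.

$8,981.71

Penalty, months 1–2: 2 × 1.25% × $7,250.00 = $181.25
Penalty, months 3–8: 6 × 1.75% × $7,250.00 = $761.25
Interest: $7,250.00 × ((1 + 0.013)^8 − 1) = $7,250.00 × 0.1088571… = $789.2136…
Total = $7,250.00 + $942.5000 + $789.2136… = $8,981.71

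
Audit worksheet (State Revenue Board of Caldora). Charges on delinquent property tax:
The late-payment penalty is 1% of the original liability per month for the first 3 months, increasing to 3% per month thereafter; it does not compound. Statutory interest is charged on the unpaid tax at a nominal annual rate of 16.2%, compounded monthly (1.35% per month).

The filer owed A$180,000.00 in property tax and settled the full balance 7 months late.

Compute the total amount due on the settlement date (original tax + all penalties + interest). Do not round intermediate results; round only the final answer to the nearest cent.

A$224,714.62

Penalty, months 1–3: 3 × 1% × A$180,000.00 = A$5,400.00
Penalty, months 4–7: 4 × 3% × A$180,000.00 = A$21,600.00
Interest: A$180,000.00 × ((1 + 0.0135)^7 − 1) = A$180,000.00 × 0.0984145… = A$17,714.6163…
Total = A$180,000.00 + A$27,000.0000 + A$17,714.6163… = A$224,714.62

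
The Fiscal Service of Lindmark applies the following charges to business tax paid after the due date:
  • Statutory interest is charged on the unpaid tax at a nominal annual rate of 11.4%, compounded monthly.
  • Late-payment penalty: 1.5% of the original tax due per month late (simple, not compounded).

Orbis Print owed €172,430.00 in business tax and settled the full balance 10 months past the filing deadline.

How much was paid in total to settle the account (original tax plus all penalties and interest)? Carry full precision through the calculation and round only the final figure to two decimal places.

Late-payment penalty: 10 × 1.5% × €172,430.00 = €25,864.50
Interest (11.4%/yr ÷ 12 = 0.95%/month): €172,430.00 × ((1 + 0.0095)^10 − 1) = €17,099.1701…
Total = €172,430.00 + €25,864.5000 + €17,099.1701… = €215,393.67

€215,393.67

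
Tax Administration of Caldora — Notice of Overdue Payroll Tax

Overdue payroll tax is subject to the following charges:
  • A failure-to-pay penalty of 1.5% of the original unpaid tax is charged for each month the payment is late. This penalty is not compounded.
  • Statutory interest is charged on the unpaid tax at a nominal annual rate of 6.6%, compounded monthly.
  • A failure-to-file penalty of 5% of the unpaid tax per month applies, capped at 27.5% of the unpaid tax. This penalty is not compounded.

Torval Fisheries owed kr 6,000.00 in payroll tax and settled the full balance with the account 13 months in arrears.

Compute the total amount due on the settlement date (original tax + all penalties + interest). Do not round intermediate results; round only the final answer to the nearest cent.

Failure-to-file: 13 × 5% × kr 6,000.00 = kr 3,900.00, capped at 27.5% × kr 6,000.00 = kr 1,650.00
Failure-to-pay penalty = 1.5% × kr 6,000.00 × 13 mo = kr 1,170.00
Interest (6.6%/yr ÷ 12 = 0.55%/month): kr 6,000.00 × ((1 + 0.0055)^13 − 1) = kr 443.4465…
Total = kr 6,000.00 + kr 2,820.0000 + kr 443.4465… = kr 9,263.45

kr 9,263.45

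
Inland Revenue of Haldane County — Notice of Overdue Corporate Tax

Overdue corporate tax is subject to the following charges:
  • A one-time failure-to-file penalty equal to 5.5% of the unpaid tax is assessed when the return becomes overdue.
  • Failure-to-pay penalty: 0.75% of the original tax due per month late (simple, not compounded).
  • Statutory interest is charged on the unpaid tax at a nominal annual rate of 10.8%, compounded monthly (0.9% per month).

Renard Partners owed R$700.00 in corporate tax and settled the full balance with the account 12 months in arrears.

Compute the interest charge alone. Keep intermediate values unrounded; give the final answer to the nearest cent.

R$79.46

Interest: R$700.00 × ((1 + 0.009)^12 − 1) = R$700.00 × 0.1135097… = R$79.4568…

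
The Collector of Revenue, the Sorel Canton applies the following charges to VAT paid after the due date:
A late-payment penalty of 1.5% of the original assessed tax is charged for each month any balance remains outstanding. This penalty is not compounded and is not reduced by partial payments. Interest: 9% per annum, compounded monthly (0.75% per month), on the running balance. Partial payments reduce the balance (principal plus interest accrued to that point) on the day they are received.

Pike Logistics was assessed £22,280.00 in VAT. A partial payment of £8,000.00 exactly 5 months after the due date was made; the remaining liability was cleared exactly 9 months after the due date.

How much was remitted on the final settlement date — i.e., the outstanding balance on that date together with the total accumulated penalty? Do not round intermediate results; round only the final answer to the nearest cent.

Balance at month 5: £22,280.0000 × (1 + 0.0075)^5 = £23,128.1268…
After £8,000.00 payment: £23,128.1268… − £8,000.00 = £15,128.1268…
Balance at month 9: £15,128.1268… × (1 + 0.0075)^4 = £15,587.1020…
Penalty: 9 × 1.5% × £22,280.00 = £3,007.80
Final settlement = outstanding balance + penalty = £15,587.1020… + £3,007.80 = £18,594.90

£18,594.90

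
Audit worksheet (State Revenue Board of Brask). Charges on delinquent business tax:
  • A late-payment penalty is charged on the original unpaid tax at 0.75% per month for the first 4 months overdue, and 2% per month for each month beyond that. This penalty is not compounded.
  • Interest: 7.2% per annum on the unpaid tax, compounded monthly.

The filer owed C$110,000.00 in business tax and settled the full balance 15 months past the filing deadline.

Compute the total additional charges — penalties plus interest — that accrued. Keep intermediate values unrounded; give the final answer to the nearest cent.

Penalty, months 1–4: 4 × 0.75% × C$110,000.00 = C$3,300.00
Penalty, months 5–15: 11 × 2% × C$110,000.00 = C$24,200.00
Interest (7.2%/yr ÷ 12 = 0.6%/month): C$110,000.00 × ((1 + 0.006)^15 − 1) = C$10,326.8080…
Penalties + interest = C$27,500.0000 + C$10,326.8080… = C$37,826.81

C$37,826.81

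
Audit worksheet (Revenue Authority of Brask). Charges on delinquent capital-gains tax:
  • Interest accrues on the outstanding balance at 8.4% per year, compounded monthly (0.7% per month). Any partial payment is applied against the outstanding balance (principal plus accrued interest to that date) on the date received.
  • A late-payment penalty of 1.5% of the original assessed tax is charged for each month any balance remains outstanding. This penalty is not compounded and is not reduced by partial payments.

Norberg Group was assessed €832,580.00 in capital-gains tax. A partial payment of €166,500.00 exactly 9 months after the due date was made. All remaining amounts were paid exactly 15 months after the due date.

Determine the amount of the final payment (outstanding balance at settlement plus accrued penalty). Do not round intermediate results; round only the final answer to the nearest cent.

Balance at month 9: €832,580.0000 × (1 + 0.007)^9 = €886,525.4531…
After €166,500.00 payment: €886,525.4531… − €166,500.00 = €720,025.4531…
Balance at month 15: €720,025.4531… × (1 + 0.007)^6 = €750,800.7062…
Penalty: 15 × 1.5% × €832,580.00 = €187,330.50
Final settlement = outstanding balance + penalty = €750,800.7062… + €187,330.50 = €938,131.21

€938,131.21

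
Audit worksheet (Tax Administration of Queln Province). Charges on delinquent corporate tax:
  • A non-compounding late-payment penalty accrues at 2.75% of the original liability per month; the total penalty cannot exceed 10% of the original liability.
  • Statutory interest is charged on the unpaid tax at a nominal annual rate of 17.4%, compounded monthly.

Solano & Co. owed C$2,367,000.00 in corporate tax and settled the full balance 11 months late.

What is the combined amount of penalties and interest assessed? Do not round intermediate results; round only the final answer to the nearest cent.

Penalty (uncapped): 11 × 2.75% × C$2,367,000.00 = C$716,017.50; cap = 10% × C$2,367,000.00 = C$236,700.00 → penalty = C$236,700.00
Interest (17.4%/yr ÷ 12 = 1.45%/month): C$2,367,000.00 × ((1 + 0.0145)^11 − 1) = C$406,133.7922…
Penalties + interest = C$236,700.0000 + C$406,133.7922… = C$642,833.79

C$642,833.79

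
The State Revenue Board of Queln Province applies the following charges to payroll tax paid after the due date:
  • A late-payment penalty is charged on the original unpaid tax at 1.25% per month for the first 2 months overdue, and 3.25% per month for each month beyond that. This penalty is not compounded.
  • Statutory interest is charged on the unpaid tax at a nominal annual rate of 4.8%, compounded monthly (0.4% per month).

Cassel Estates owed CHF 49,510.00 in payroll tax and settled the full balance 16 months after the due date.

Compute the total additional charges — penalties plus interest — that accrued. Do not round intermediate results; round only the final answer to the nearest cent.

CHF 27,030.30

Penalty, months 1–2: 2 × 1.25% × CHF 49,510.00 = CHF 1,237.75
Penalty, months 3–16: 14 × 3.25% × CHF 49,510.00 = CHF 22,527.05
Interest: CHF 49,510.00 × ((1 + 0.004)^16 − 1) = CHF 49,510.00 × 0.0659563… = CHF 3,265.4969…
Penalties + interest = CHF 23,764.8000 + CHF 3,265.4969… = CHF 27,030.30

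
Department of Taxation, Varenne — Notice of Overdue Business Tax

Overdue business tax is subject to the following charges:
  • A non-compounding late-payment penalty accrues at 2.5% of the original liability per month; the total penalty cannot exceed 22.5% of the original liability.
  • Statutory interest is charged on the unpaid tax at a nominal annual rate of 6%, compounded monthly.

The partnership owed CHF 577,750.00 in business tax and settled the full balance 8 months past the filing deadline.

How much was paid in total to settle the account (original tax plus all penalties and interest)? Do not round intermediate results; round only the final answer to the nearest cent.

CHF 716,818.49

Penalty: 8 × 2.5% × CHF 577,750.00 = CHF 115,550.00 (below the 22.5% cap of CHF 129,993.75)
Interest (6%/yr ÷ 12 = 0.5%/month): CHF 577,750.00 × ((1 + 0.005)^8 − 1) = CHF 23,518.4946…
Total = CHF 577,750.00 + CHF 115,550.0000 + CHF 23,518.4946… = CHF 716,818.49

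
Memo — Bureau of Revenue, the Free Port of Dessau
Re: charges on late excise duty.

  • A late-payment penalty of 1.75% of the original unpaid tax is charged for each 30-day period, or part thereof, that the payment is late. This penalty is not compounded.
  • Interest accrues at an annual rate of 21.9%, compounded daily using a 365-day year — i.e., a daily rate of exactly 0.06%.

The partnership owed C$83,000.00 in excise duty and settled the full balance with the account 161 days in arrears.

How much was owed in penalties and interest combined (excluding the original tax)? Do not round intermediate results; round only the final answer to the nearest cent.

Penalty periods: ⌈161/30⌉ = 6; penalty = 6 × 1.75% × C$83,000.00 = C$8,715.00
Interest: C$83,000.00 × ((1 + 0.0006)^161 − 1) = C$83,000.00 × 0.10138781… = C$8,415.1884…
Penalties + interest = C$8,715.0000 + C$8,415.1884… = C$17,130.19

C$17,130.19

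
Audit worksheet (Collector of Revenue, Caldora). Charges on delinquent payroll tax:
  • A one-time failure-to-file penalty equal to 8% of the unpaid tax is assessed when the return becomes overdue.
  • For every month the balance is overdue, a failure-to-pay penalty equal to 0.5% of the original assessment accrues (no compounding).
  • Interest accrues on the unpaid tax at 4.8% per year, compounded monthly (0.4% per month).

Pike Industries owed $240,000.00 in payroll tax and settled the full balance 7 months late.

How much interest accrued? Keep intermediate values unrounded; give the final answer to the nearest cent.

$6,801.18

Interest: $240,000.00 × ((1 + 0.004)^7 − 1) = $240,000.00 × 0.0283382… = $6,801.1798…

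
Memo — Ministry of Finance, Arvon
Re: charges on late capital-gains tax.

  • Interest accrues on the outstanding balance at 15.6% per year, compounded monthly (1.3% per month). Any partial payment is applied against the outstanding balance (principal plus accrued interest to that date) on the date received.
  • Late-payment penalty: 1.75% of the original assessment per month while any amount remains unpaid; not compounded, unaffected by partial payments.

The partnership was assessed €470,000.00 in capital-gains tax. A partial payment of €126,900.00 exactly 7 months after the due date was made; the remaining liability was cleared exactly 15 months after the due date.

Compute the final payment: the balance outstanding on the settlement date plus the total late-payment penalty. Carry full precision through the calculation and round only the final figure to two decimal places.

Balance at month 7: €470,000.0000 × (1 + 0.013)^7 = €514,474.6442…
After €126,900.00 payment: €514,474.6442… − €126,900.00 = €387,574.6442…
Balance at month 15: €387,574.6442… × (1 + 0.013)^8 = €429,764.8774…
Penalty: 15 × 1.75% × €470,000.00 = €123,375.00
Final settlement = outstanding balance + penalty = €429,764.8774… + €123,375.00 = €553,139.88

€553,139.88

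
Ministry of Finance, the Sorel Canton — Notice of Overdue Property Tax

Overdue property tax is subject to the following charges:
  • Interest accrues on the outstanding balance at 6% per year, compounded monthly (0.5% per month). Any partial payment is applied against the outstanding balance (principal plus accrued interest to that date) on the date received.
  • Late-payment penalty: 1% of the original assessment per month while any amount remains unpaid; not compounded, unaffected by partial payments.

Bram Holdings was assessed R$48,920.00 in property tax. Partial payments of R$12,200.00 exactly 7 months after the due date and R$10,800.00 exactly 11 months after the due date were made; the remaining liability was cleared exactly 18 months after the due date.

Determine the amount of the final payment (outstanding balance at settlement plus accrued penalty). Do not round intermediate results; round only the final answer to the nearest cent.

Balance at month 7: R$48,920.0000 × (1 + 0.005)^7 = R$50,658.0981…
After R$12,200.00 payment: R$50,658.0981… − R$12,200.00 = R$38,458.0981…
Balance at month 11: R$38,458.0981… × (1 + 0.005)^4 = R$39,233.0480…
After R$10,800.00 payment: R$39,233.0480… − R$10,800.00 = R$28,433.0480…
Balance at month 18: R$28,433.0480… × (1 + 0.005)^7 = R$29,443.2571…
Penalty: 18 × 1% × R$48,920.00 = R$8,805.60
Final settlement = outstanding balance + penalty = R$29,443.2571… + R$8,805.60 = R$38,248.86

R$38,248.86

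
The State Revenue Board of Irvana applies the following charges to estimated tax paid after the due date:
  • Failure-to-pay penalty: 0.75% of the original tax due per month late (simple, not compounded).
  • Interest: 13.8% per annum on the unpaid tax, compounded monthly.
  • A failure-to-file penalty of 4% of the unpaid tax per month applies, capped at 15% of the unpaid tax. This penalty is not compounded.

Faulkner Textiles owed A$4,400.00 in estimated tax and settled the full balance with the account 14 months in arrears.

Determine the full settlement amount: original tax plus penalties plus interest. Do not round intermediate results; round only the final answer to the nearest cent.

A$6,285.87

Failure-to-file: 14 × 4% × A$4,400.00 = A$2,464.00, capped at 15% × A$4,400.00 = A$660.00
Failure-to-pay penalty = 0.75% × A$4,400.00 × 14 mo = A$462.00
Interest (13.8%/yr ÷ 12 = 1.15%/month): A$4,400.00 × ((1 + 0.0115)^14 − 1) = A$763.8676…
Total = A$4,400.00 + A$1,122.0000 + A$763.8676… = A$6,285.87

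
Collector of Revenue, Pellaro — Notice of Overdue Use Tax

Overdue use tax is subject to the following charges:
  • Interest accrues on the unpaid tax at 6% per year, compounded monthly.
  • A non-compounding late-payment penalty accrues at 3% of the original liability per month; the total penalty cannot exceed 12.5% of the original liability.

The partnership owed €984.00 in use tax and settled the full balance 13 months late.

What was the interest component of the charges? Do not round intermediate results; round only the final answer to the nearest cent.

Interest (6%/yr ÷ 12 = 0.5%/month): €984.00 × ((1 + 0.005)^13 − 1) = €65.9144…

€65.91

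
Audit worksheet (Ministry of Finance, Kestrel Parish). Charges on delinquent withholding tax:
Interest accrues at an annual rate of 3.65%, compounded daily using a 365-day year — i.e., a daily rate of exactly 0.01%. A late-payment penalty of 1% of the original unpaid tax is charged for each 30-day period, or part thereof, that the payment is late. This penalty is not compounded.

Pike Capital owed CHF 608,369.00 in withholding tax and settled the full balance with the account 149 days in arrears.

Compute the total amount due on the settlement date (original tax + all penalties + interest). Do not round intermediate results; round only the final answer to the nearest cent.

Penalty periods: ⌈149/30⌉ = 5; penalty = 5 × 1% × CHF 608,369.00 = CHF 30,418.45
Interest: CHF 608,369.00 × ((1 + 0.0001)^149 − 1) = CHF 608,369.00 × 0.01501080… = CHF 9,132.1068…
Total = CHF 608,369.00 + CHF 30,418.4500 + CHF 9,132.1068… = CHF 647,919.56

CHF 647,919.56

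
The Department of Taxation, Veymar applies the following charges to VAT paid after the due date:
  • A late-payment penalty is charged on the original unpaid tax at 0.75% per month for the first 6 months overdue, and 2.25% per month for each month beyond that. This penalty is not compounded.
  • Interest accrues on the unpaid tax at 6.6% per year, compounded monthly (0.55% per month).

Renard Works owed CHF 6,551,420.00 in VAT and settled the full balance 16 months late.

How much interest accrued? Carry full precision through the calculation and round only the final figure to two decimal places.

Interest: CHF 6,551,420.00 × ((1 + 0.0055)^16 − 1) = CHF 6,551,420.00 × 0.0917249… = CHF 600,928.0667…

CHF 600,928.07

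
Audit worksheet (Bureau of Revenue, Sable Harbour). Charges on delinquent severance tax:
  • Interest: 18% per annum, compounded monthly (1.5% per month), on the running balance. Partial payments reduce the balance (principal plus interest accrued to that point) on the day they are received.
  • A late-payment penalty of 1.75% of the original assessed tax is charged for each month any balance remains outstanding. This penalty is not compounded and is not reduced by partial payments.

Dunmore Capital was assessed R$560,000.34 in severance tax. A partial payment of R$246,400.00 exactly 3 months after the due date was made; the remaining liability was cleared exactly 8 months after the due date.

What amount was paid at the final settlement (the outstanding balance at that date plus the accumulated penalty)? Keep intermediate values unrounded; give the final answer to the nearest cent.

R$443,793.50

Balance at month 3: R$560,000.3400 × (1 + 0.015)^3 = R$585,580.2455…
After R$246,400.00 payment: R$585,580.2455… − R$246,400.00 = R$339,180.2455…
Balance at month 8: R$339,180.2455… × (1 + 0.015)^5 = R$365,393.4529…
Penalty: 8 × 1.75% × R$560,000.34 = R$78,400.05…
Final settlement = outstanding balance + penalty = R$365,393.4529… + R$78,400.05… = R$443,793.50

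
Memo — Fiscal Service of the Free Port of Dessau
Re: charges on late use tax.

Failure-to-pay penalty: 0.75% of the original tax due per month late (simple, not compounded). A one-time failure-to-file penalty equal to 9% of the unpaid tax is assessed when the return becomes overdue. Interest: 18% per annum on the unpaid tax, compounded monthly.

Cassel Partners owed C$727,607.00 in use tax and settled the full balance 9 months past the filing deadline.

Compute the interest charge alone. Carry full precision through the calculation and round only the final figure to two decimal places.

Interest (18%/yr ÷ 12 = 1.5%/month): C$727,607.00 × ((1 + 0.015)^9 − 1) = C$104,331.5498…

C$104,331.55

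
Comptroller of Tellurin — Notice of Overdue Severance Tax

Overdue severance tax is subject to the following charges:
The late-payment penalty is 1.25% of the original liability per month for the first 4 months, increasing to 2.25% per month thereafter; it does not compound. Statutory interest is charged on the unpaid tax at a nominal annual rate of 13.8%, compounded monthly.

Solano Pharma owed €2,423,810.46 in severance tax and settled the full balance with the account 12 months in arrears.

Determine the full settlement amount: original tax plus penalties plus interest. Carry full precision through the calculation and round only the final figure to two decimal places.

€3,337,761.30

Penalty, months 1–4: 4 × 1.25% × €2,423,810.46 = €121,190.52…
Penalty, months 5–12: 8 × 2.25% × €2,423,810.46 = €436,285.88…
Interest (13.8%/yr ÷ 12 = 1.15%/month): €2,423,810.46 × ((1 + 0.0115)^12 − 1) = €356,474.4376…
Total = €2,423,810.46 + €557,476.4058 + €356,474.4376… = €3,337,761.30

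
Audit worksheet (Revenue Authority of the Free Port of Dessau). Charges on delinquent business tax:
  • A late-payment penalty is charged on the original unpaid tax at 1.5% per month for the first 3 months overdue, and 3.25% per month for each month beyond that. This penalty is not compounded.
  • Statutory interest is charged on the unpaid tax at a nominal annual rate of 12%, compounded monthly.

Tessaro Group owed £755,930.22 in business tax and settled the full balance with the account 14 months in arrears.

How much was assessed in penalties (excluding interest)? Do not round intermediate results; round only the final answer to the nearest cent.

£304,261.91

Penalty, months 1–3: 3 × 1.5% × £755,930.22 = £34,016.86…
Penalty, months 4–14: 11 × 3.25% × £755,930.22 = £270,245.05…
Total penalty = £34,016.86… + £270,245.05… = £304,261.91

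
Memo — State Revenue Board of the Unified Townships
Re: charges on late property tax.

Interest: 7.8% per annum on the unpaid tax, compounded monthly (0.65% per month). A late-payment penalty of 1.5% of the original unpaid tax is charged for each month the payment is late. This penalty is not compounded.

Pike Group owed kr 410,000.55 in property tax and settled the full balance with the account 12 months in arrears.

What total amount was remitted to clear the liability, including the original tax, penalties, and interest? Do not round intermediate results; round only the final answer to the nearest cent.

Late-payment penalty = 1.5% × kr 410,000.55 × 12 mo = kr 73,800.10…
Interest: kr 410,000.55 × ((1 + 0.0065)^12 − 1) = kr 410,000.55 × 0.0808498… = kr 33,148.4667…
Total = kr 410,000.55 + kr 73,800.0990 + kr 33,148.4667… = kr 516,949.12

kr 516,949.12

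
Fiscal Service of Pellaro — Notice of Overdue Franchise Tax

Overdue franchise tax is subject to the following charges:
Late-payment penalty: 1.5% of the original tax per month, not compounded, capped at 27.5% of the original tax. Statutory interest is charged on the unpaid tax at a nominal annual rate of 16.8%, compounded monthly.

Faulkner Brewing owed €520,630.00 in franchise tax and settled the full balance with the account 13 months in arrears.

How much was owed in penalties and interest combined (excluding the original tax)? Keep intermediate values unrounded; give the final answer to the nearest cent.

Penalty: 13 × 1.5% × €520,630.00 = €101,522.85 (below the 27.5% cap of €143,173.25)
Interest (16.8%/yr ÷ 12 = 1.4%/month): €520,630.00 × ((1 + 0.014)^13 − 1) = €103,137.3011…
Penalties + interest = €101,522.8500 + €103,137.3011… = €204,660.15

€204,660.15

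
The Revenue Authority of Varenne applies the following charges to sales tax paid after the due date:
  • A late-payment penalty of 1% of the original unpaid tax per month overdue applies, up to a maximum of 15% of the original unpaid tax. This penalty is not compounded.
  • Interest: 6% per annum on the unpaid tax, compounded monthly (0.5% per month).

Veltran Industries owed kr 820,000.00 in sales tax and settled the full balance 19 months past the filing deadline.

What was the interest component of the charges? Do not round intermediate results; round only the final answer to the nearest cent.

kr 81,506.84

Interest: kr 820,000.00 × ((1 + 0.005)^19 − 1) = kr 820,000.00 × 0.0993986… = kr 81,506.8391…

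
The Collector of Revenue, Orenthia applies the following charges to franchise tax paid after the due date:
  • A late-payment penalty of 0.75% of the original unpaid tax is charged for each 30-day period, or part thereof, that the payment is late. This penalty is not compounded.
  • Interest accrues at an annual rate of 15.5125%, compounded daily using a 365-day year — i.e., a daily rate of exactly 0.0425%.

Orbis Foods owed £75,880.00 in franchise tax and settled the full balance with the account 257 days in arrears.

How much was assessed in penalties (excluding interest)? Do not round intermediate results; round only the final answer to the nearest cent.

Penalty periods: ⌈257/30⌉ = 9; penalty = 9 × 0.75% × £75,880.00 = £5,121.90

£5,121.90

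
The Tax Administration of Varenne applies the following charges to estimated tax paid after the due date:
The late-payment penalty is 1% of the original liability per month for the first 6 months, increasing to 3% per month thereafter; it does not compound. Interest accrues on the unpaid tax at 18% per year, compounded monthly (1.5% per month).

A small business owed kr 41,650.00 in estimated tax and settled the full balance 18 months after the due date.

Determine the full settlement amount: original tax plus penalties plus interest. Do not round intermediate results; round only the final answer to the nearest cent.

Penalty, months 1–6: 6 × 1% × kr 41,650.00 = kr 2,499.00
Penalty, months 7–18: 12 × 3% × kr 41,650.00 = kr 14,994.00
Interest: kr 41,650.00 × ((1 + 0.015)^18 − 1) = kr 41,650.00 × 0.3073406… = kr 12,800.7375…
Total = kr 41,650.00 + kr 17,493.0000 + kr 12,800.7375… = kr 71,943.74

kr 71,943.74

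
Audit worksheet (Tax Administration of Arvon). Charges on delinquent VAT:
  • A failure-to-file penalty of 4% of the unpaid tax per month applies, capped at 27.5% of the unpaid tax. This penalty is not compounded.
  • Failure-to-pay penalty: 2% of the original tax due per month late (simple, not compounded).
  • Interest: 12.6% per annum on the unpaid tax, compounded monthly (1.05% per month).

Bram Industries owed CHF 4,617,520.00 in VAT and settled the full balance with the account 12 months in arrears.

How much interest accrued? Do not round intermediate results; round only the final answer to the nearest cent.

Interest: CHF 4,617,520.00 × ((1 + 0.0105)^12 − 1) = CHF 4,617,520.00 × 0.1335373… = CHF 616,611.1377…

CHF 616,611.14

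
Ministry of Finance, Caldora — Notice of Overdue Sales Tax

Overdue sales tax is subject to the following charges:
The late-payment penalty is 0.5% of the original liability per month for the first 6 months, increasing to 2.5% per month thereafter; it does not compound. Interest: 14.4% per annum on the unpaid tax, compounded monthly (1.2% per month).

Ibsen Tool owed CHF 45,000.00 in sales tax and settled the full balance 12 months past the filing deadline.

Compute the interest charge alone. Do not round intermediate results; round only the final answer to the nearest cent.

CHF 6,925.26

Interest: CHF 45,000.00 × ((1 + 0.012)^12 − 1) = CHF 45,000.00 × 0.1538946… = CHF 6,925.2581…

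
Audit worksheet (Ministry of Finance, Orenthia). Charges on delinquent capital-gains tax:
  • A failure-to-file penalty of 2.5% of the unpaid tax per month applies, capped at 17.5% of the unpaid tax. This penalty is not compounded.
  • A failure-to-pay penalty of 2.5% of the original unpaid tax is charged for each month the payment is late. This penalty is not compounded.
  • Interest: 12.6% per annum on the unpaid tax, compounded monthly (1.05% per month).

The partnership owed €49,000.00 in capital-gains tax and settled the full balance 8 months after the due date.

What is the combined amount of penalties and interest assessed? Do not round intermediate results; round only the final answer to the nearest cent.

Failure-to-file: 8 × 2.5% × €49,000.00 = €9,800.00, capped at 17.5% × €49,000.00 = €8,575.00
Failure-to-pay penalty: 8 × 2.5% × €49,000.00 = €9,800.00
Interest: €49,000.00 × ((1 + 0.0105)^8 − 1) = €49,000.00 × 0.0871527… = €4,270.4816…
Penalties + interest = €18,375.0000 + €4,270.4816… = €22,645.48

€22,645.48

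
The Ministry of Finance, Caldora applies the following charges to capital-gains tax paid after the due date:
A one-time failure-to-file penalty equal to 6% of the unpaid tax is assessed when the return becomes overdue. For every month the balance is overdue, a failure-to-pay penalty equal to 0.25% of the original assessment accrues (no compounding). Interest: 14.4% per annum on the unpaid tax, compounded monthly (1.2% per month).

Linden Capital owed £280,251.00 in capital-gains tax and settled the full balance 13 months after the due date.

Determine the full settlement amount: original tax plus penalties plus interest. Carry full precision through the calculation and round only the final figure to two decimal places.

£353,183.90

Failure-to-file penalty: 6% × £280,251.00 = £16,815.06
Failure-to-pay penalty: 13 × 0.25% × £280,251.00 = £9,108.16…
Interest: £280,251.00 × ((1 + 0.012)^13 − 1) = £280,251.00 × 0.1677414… = £47,009.6838…
Total = £280,251.00 + £25,923.2175 + £47,009.6838… = £353,183.90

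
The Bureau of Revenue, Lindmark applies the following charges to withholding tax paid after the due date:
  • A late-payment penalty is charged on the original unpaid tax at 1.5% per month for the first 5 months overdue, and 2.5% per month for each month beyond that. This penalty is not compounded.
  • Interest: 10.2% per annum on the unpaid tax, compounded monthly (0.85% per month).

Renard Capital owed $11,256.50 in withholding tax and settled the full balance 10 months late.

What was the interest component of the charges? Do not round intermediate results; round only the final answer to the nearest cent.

Interest: $11,256.50 × ((1 + 0.0085)^10 − 1) = $11,256.50 × 0.0883261… = $994.2422…

$994.24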